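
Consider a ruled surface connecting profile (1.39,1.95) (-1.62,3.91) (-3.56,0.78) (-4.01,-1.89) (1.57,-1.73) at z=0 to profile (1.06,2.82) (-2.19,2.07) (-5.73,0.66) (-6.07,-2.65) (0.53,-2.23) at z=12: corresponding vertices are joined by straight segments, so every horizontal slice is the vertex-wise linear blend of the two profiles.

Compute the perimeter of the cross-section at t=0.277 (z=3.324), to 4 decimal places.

Perimeter at t=0.277: 19.6770

Cross-section at t=0.277: each vertex is (1-t)·p0[i] + t·p1[i].
  v1: (1-0.277)·(1.39,1.95) + 0.277·(1.06,2.82) = (1.2986,2.1910)
  v2: (1-0.277)·(-1.62,3.91) + 0.277·(-2.19,2.07) = (-1.7779,3.4003)
  v3: (1-0.277)·(-3.56,0.78) + 0.277·(-5.73,0.66) = (-4.1611,0.7468)
  v4: (1-0.277)·(-4.01,-1.89) + 0.277·(-6.07,-2.65) = (-4.5806,-2.1005)
  v5: (1-0.277)·(1.57,-1.73) + 0.277·(0.53,-2.23) = (1.2819,-1.8685)
Perimeter = Σ |v_{i+1} − v_i|:
  edge 1→2: √(-3.0765² + 1.2093²) = 3.3056 (running 3.3056)
  edge 2→3: √(-2.3832² + -2.6536²) = 3.5667 (running 6.8723)
  edge 3→4: √(-0.4195² + -2.8473²) = 2.8780 (running 9.7503)
  edge 4→5: √(5.8625² + 0.2320²) = 5.8671 (running 15.6174)
  edge 5→1: √(0.0167² + 4.0595²) = 4.0595 (running 19.6770)
Perimeter = 19.6770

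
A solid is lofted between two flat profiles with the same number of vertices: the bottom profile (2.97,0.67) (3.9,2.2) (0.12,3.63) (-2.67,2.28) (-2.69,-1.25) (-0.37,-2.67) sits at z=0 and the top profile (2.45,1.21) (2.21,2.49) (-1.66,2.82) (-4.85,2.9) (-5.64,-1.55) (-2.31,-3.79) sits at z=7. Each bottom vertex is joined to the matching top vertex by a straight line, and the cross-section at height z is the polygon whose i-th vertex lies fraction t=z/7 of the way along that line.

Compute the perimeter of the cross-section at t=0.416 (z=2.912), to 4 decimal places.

Perimeter at t=0.416: 21.2987

Cross-section at t=0.416: each vertex is (1-t)·p0[i] + t·p1[i].
  v1: (1-0.416)·(2.97,0.67) + 0.416·(2.45,1.21) = (2.7537,0.8946)
  v2: (1-0.416)·(3.9,2.2) + 0.416·(2.21,2.49) = (3.1970,2.3206)
  v3: (1-0.416)·(0.12,3.63) + 0.416·(-1.66,2.82) = (-0.6205,3.2930)
  v4: (1-0.416)·(-2.67,2.28) + 0.416·(-4.85,2.9) = (-3.5769,2.5379)
  v5: (1-0.416)·(-2.69,-1.25) + 0.416·(-5.64,-1.55) = (-3.9172,-1.3748)
  v6: (1-0.416)·(-0.37,-2.67) + 0.416·(-2.31,-3.79) = (-1.1770,-3.1359)
Perimeter = Σ |v_{i+1} − v_i|:
  edge 1→2: √(0.4433² + 1.4260²) = 1.4933 (running 1.4933)
  edge 2→3: √(-3.8174² + 0.9724²) = 3.9393 (running 5.4327)
  edge 3→4: √(-2.9564² + -0.7551²) = 3.0513 (running 8.4840)
  edge 4→5: √(-0.3403² + -3.9127²) = 3.9275 (running 12.4115)
  edge 5→6: √(2.7402² + -1.7611²) = 3.2573 (running 15.6688)
  edge 6→1: √(3.9307² + 4.0306²) = 5.6299 (running 21.2987)
Perimeter = 21.2987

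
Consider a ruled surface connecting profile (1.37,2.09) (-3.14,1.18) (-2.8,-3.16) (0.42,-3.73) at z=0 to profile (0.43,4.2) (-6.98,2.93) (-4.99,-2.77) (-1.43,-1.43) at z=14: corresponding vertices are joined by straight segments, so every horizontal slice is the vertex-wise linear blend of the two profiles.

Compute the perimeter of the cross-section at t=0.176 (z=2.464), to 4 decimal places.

Perimeter at t=0.176: 18.9167

Cross-section at t=0.176: each vertex is (1-t)·p0[i] + t·p1[i].
  v1: (1-0.176)·(1.37,2.09) + 0.176·(0.43,4.2) = (1.2046,2.4614)
  v2: (1-0.176)·(-3.14,1.18) + 0.176·(-6.98,2.93) = (-3.8158,1.4880)
  v3: (1-0.176)·(-2.8,-3.16) + 0.176·(-4.99,-2.77) = (-3.1854,-3.0914)
  v4: (1-0.176)·(0.42,-3.73) + 0.176·(-1.43,-1.43) = (0.0944,-3.3252)
Perimeter = Σ |v_{i+1} − v_i|:
  edge 1→2: √(-5.0204² + -0.9734²) = 5.1139 (running 5.1139)
  edge 2→3: √(0.6304² + -4.5794²) = 4.6225 (running 9.7364)
  edge 3→4: √(3.2798² + -0.2338²) = 3.2882 (running 13.0246)
  edge 4→1: √(1.1102² + 5.7866²) = 5.8921 (running 18.9167)
Perimeter = 18.9167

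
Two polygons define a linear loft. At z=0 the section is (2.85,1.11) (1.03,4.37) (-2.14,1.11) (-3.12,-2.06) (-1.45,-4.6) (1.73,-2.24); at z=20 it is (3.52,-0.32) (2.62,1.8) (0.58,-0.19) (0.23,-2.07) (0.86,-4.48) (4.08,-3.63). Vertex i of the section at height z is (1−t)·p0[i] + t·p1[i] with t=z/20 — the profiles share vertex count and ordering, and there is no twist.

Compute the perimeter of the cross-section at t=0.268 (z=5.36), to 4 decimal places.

Perimeter at t=0.268: 20.3914

Cross-section at t=0.268: each vertex is (1-t)·p0[i] + t·p1[i].
  v1: (1-0.268)·(2.85,1.11) + 0.268·(3.52,-0.32) = (3.0296,0.7268)
  v2: (1-0.268)·(1.03,4.37) + 0.268·(2.62,1.8) = (1.4561,3.6812)
  v3: (1-0.268)·(-2.14,1.11) + 0.268·(0.58,-0.19) = (-1.4110,0.7616)
  v4: (1-0.268)·(-3.12,-2.06) + 0.268·(0.23,-2.07) = (-2.2222,-2.0627)
  v5: (1-0.268)·(-1.45,-4.6) + 0.268·(0.86,-4.48) = (-0.8309,-4.5678)
  v6: (1-0.268)·(1.73,-2.24) + 0.268·(4.08,-3.63) = (2.3598,-2.6125)
Perimeter = Σ |v_{i+1} − v_i|:
  edge 1→2: √(-1.5734² + 2.9545²) = 3.3473 (running 3.3473)
  edge 2→3: √(-2.8672² + -2.9196²) = 4.0921 (running 7.4394)
  edge 3→4: √(-0.8112² + -2.8243²) = 2.9385 (running 10.3778)
  edge 4→5: √(1.3913² + -2.5052²) = 2.8656 (running 13.2434)
  edge 5→6: √(3.1907² + 1.9553²) = 3.7422 (running 16.9856)
  edge 6→1: √(0.6698² + 3.3393²) = 3.4058 (running 20.3914)
Perimeter = 20.3914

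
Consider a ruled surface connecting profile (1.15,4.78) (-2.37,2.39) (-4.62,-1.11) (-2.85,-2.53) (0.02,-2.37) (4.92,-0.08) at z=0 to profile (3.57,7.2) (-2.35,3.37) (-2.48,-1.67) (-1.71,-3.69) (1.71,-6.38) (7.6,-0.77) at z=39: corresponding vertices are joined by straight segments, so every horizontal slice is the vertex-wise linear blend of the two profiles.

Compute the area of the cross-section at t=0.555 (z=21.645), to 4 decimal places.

Cross-section at t=0.555: each vertex is (1-t)·p0[i] + t·p1[i].
  v1: (1-0.555)·(1.15,4.78) + 0.555·(3.57,7.2) = (2.4931,6.1231)
  v2: (1-0.555)·(-2.37,2.39) + 0.555·(-2.35,3.37) = (-2.3589,2.9339)
  v3: (1-0.555)·(-4.62,-1.11) + 0.555·(-2.48,-1.67) = (-3.4323,-1.4208)
  v4: (1-0.555)·(-2.85,-2.53) + 0.555·(-1.71,-3.69) = (-2.2173,-3.1738)
  v5: (1-0.555)·(0.02,-2.37) + 0.555·(1.71,-6.38) = (0.9580,-4.5956)
  v6: (1-0.555)·(4.92,-0.08) + 0.555·(7.6,-0.77) = (6.4074,-0.4630)
Shoelace sum Σ(x_i·y_{i+1} − x_{i+1}·y_i):
  i=1: 2.4931·2.9339 − -2.3589·6.1231 = +21.7583 (running +21.7583)
  i=2: -2.3589·-1.4208 − -3.4323·2.9339 = +13.4216 (running +35.1798)
  i=3: -3.4323·-3.1738 − -2.2173·-1.4208 = +7.7431 (running +42.9229)
  i=4: -2.2173·-4.5956 − 0.9580·-3.1738 = +13.2301 (running +56.1530)
  i=5: 0.9580·-0.4630 − 6.4074·-4.5956 = +29.0020 (running +85.1550)
  i=6: 6.4074·6.1231 − 2.4931·-0.4630 = +40.3873 (running +125.5424)
Area = |Σ|/2 = |125.5424|/2 = 62.7712

Area at t=0.555: 62.7712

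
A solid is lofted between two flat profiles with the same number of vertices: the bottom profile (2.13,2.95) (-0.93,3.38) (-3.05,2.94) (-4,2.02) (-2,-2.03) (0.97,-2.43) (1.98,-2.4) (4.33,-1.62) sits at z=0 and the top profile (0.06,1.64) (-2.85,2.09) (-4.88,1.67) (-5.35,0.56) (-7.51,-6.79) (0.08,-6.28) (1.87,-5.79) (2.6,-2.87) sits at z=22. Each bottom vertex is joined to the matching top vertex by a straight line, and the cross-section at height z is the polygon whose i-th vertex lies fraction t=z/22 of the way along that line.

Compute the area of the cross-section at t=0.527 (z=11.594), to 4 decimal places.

Area at t=0.527: 48.7263

Cross-section at t=0.527: each vertex is (1-t)·p0[i] + t·p1[i].
  v1: (1-0.527)·(2.13,2.95) + 0.527·(0.06,1.64) = (1.0391,2.2596)
  v2: (1-0.527)·(-0.93,3.38) + 0.527·(-2.85,2.09) = (-1.9418,2.7002)
  v3: (1-0.527)·(-3.05,2.94) + 0.527·(-4.88,1.67) = (-4.0144,2.2707)
  v4: (1-0.527)·(-4,2.02) + 0.527·(-5.35,0.56) = (-4.7114,1.2506)
  v5: (1-0.527)·(-2,-2.03) + 0.527·(-7.51,-6.79) = (-4.9038,-4.5385)
  v6: (1-0.527)·(0.97,-2.43) + 0.527·(0.08,-6.28) = (0.5010,-4.4589)
  v7: (1-0.527)·(1.98,-2.4) + 0.527·(1.87,-5.79) = (1.9220,-4.1865)
  v8: (1-0.527)·(4.33,-1.62) + 0.527·(2.6,-2.87) = (3.4183,-2.2788)
Shoelace sum Σ(x_i·y_{i+1} − x_{i+1}·y_i):
  i=1: 1.0391·2.7002 − -1.9418·2.2596 = +7.1936 (running +7.1936)
  i=2: -1.9418·2.2707 − -4.0144·2.7002 = +6.4302 (running +13.6238)
  i=3: -4.0144·1.2506 − -4.7114·2.2707 = +5.6780 (running +19.3018)
  i=4: -4.7114·-4.5385 − -4.9038·1.2506 = +27.5156 (running +46.8174)
  i=5: -4.9038·-4.4589 − 0.5010·-4.5385 = +24.1393 (running +70.9567)
  i=6: 0.5010·-4.1865 − 1.9220·-4.4589 = +6.4729 (running +77.4296)
  i=7: 1.9220·-2.2788 − 3.4183·-4.1865 = +9.9309 (running +87.3606)
  i=8: 3.4183·2.2596 − 1.0391·-2.2788 = +10.0919 (running +97.4525)
Area = |Σ|/2 = |97.4525|/2 = 48.7263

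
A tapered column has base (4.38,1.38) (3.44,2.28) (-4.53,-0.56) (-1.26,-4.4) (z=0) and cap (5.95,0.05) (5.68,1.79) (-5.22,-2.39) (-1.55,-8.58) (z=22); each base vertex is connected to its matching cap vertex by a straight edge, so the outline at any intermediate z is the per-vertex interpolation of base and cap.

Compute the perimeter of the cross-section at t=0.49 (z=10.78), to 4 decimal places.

Cross-section at t=0.49: each vertex is (1-t)·p0[i] + t·p1[i].
  v1: (1-0.49)·(4.38,1.38) + 0.49·(5.95,0.05) = (5.1493,0.7283)
  v2: (1-0.49)·(3.44,2.28) + 0.49·(5.68,1.79) = (4.5376,2.0399)
  v3: (1-0.49)·(-4.53,-0.56) + 0.49·(-5.22,-2.39) = (-4.8681,-1.4567)
  v4: (1-0.49)·(-1.26,-4.4) + 0.49·(-1.55,-8.58) = (-1.4021,-6.4482)
Perimeter = Σ |v_{i+1} − v_i|:
  edge 1→2: √(-0.6117² + 1.3116²) = 1.4472 (running 1.4472)
  edge 2→3: √(-9.4057² + -3.4966²) = 10.0346 (running 11.4818)
  edge 3→4: √(3.4660² + -4.9915²) = 6.0769 (running 17.5587)
  edge 4→1: √(6.5514² + 7.1765²) = 9.7171 (running 27.2758)
Perimeter = 27.2758

Perimeter at t=0.49: 27.2758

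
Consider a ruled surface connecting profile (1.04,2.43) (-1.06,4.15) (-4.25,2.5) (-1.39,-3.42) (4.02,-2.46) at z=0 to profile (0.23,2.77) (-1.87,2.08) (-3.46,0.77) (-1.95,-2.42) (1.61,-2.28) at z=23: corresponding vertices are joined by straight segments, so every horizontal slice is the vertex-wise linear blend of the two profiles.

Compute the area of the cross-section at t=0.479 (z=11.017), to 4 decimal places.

Area at t=0.479: 25.5609

Cross-section at t=0.479: each vertex is (1-t)·p0[i] + t·p1[i].
  v1: (1-0.479)·(1.04,2.43) + 0.479·(0.23,2.77) = (0.6520,2.5929)
  v2: (1-0.479)·(-1.06,4.15) + 0.479·(-1.87,2.08) = (-1.4480,3.1585)
  v3: (1-0.479)·(-4.25,2.5) + 0.479·(-3.46,0.77) = (-3.8716,1.6713)
  v4: (1-0.479)·(-1.39,-3.42) + 0.479·(-1.95,-2.42) = (-1.6582,-2.9410)
  v5: (1-0.479)·(4.02,-2.46) + 0.479·(1.61,-2.28) = (2.8656,-2.3738)
Shoelace sum Σ(x_i·y_{i+1} − x_{i+1}·y_i):
  i=1: 0.6520·3.1585 − -1.4480·2.5929 = +5.8138 (running +5.8138)
  i=2: -1.4480·1.6713 − -3.8716·3.1585 = +9.8082 (running +15.6220)
  i=3: -3.8716·-2.9410 − -1.6582·1.6713 = +14.1578 (running +29.7798)
  i=4: -1.6582·-2.3738 − 2.8656·-2.9410 = +12.3641 (running +42.1439)
  i=5: 2.8656·2.5929 − 0.6520·-2.3738 = +8.9779 (running +51.1217)
Area = |Σ|/2 = |51.1217|/2 = 25.5609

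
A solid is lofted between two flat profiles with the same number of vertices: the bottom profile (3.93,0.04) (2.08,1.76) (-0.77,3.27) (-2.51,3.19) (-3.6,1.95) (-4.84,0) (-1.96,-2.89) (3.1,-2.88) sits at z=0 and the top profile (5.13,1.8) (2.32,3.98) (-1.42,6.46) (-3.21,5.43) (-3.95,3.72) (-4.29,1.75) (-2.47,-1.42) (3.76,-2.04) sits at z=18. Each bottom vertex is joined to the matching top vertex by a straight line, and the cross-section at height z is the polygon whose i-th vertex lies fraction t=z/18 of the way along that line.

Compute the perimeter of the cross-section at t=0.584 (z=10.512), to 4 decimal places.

Cross-section at t=0.584: each vertex is (1-t)·p0[i] + t·p1[i].
  v1: (1-0.584)·(3.93,0.04) + 0.584·(5.13,1.8) = (4.6308,1.0678)
  v2: (1-0.584)·(2.08,1.76) + 0.584·(2.32,3.98) = (2.2202,3.0565)
  v3: (1-0.584)·(-0.77,3.27) + 0.584·(-1.42,6.46) = (-1.1496,5.1330)
  v4: (1-0.584)·(-2.51,3.19) + 0.584·(-3.21,5.43) = (-2.9188,4.4982)
  v5: (1-0.584)·(-3.6,1.95) + 0.584·(-3.95,3.72) = (-3.8044,2.9837)
  v6: (1-0.584)·(-4.84,0) + 0.584·(-4.29,1.75) = (-4.5188,1.0220)
  v7: (1-0.584)·(-1.96,-2.89) + 0.584·(-2.47,-1.42) = (-2.2578,-2.0315)
  v8: (1-0.584)·(3.1,-2.88) + 0.584·(3.76,-2.04) = (3.4854,-2.3894)
Perimeter = Σ |v_{i+1} − v_i|:
  edge 1→2: √(-2.4106² + 1.9886²) = 3.1250 (running 3.1250)
  edge 2→3: √(-3.3698² + 2.0765²) = 3.9582 (running 7.0832)
  edge 3→4: √(-1.7692² + -0.6348²) = 1.8796 (running 8.9628)
  edge 4→5: √(-0.8856² + -1.5145²) = 1.7544 (running 10.7172)
  edge 5→6: √(-0.7144² + -1.9617²) = 2.0877 (running 12.8050)
  edge 6→7: √(2.2610² + -3.0535²) = 3.7995 (running 16.6044)
  edge 7→8: √(5.7433² + -0.3579²) = 5.7544 (running 22.3588)
  edge 8→1: √(1.1454² + 3.4573²) = 3.6421 (running 26.0009)
Perimeter = 26.0009

Perimeter at t=0.584: 26.0009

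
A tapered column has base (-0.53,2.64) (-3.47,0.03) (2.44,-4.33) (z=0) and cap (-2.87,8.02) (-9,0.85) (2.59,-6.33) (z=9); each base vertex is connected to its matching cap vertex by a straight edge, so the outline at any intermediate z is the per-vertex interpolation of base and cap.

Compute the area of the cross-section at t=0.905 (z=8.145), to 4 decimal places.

Cross-section at t=0.905: each vertex is (1-t)·p0[i] + t·p1[i].
  v1: (1-0.905)·(-0.53,2.64) + 0.905·(-2.87,8.02) = (-2.6477,7.5089)
  v2: (1-0.905)·(-3.47,0.03) + 0.905·(-9,0.85) = (-8.4746,0.7721)
  v3: (1-0.905)·(2.44,-4.33) + 0.905·(2.59,-6.33) = (2.5757,-6.1400)
Shoelace sum Σ(x_i·y_{i+1} − x_{i+1}·y_i):
  i=1: -2.6477·0.7721 − -8.4746·7.5089 = +61.5910 (running +61.5910)
  i=2: -8.4746·-6.1400 − 2.5757·0.7721 = +50.0456 (running +111.6366)
  i=3: 2.5757·7.5089 − -2.6477·-6.1400 = +3.0842 (running +114.7208)
Area = |Σ|/2 = |114.7208|/2 = 57.3604

Area at t=0.905: 57.3604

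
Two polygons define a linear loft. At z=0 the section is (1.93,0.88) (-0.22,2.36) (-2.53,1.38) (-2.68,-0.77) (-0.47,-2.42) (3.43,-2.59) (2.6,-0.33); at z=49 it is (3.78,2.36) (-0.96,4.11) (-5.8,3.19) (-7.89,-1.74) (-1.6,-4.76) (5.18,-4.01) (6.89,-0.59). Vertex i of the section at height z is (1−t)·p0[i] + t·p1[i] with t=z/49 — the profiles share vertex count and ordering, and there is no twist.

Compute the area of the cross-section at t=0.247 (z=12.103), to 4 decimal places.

Area at t=0.247: 33.0124

Cross-section at t=0.247: each vertex is (1-t)·p0[i] + t·p1[i].
  v1: (1-0.247)·(1.93,0.88) + 0.247·(3.78,2.36) = (2.3869,1.2456)
  v2: (1-0.247)·(-0.22,2.36) + 0.247·(-0.96,4.11) = (-0.4028,2.7923)
  v3: (1-0.247)·(-2.53,1.38) + 0.247·(-5.8,3.19) = (-3.3377,1.8271)
  v4: (1-0.247)·(-2.68,-0.77) + 0.247·(-7.89,-1.74) = (-3.9669,-1.0096)
  v5: (1-0.247)·(-0.47,-2.42) + 0.247·(-1.6,-4.76) = (-0.7491,-2.9980)
  v6: (1-0.247)·(3.43,-2.59) + 0.247·(5.18,-4.01) = (3.8622,-2.9407)
  v7: (1-0.247)·(2.6,-0.33) + 0.247·(6.89,-0.59) = (3.6596,-0.3942)
Shoelace sum Σ(x_i·y_{i+1} − x_{i+1}·y_i):
  i=1: 2.3869·2.7923 − -0.4028·1.2456 = +7.1666 (running +7.1666)
  i=2: -0.4028·1.8271 − -3.3377·2.7923 = +8.5838 (running +15.7504)
  i=3: -3.3377·-1.0096 − -3.9669·1.8271 = +10.6174 (running +26.3679)
  i=4: -3.9669·-2.9980 − -0.7491·-1.0096 = +11.1363 (running +37.5042)
  i=5: -0.7491·-2.9407 − 3.8622·-2.9980 = +13.7819 (running +51.2860)
  i=6: 3.8622·-0.3942 − 3.6596·-2.9407 = +9.2394 (running +60.5255)
  i=7: 3.6596·1.2456 − 2.3869·-0.3942 = +5.4993 (running +66.0248)
Area = |Σ|/2 = |66.0248|/2 = 33.0124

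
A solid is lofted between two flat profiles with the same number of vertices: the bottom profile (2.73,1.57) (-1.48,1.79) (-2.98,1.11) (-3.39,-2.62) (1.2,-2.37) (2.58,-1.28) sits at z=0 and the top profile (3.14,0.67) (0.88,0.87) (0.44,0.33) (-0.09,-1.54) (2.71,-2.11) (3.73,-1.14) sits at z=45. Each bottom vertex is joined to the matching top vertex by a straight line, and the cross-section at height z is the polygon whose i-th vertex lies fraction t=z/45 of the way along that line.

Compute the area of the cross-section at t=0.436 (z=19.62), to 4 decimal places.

Area at t=0.436: 15.6267

Cross-section at t=0.436: each vertex is (1-t)·p0[i] + t·p1[i].
  v1: (1-0.436)·(2.73,1.57) + 0.436·(3.14,0.67) = (2.9088,1.1776)
  v2: (1-0.436)·(-1.48,1.79) + 0.436·(0.88,0.87) = (-0.4510,1.3889)
  v3: (1-0.436)·(-2.98,1.11) + 0.436·(0.44,0.33) = (-1.4889,0.7699)
  v4: (1-0.436)·(-3.39,-2.62) + 0.436·(-0.09,-1.54) = (-1.9512,-2.1491)
  v5: (1-0.436)·(1.2,-2.37) + 0.436·(2.71,-2.11) = (1.8584,-2.2566)
  v6: (1-0.436)·(2.58,-1.28) + 0.436·(3.73,-1.14) = (3.0814,-1.2190)
Shoelace sum Σ(x_i·y_{i+1} − x_{i+1}·y_i):
  i=1: 2.9088·1.3889 − -0.4510·1.1776 = +4.5711 (running +4.5711)
  i=2: -0.4510·0.7699 − -1.4889·1.3889 = +1.7206 (running +6.2917)
  i=3: -1.4889·-2.1491 − -1.9512·0.7699 = +4.7020 (running +10.9937)
  i=4: -1.9512·-2.2566 − 1.8584·-2.1491 = +8.3970 (running +19.3907)
  i=5: 1.8584·-1.2190 − 3.0814·-2.2566 = +4.6883 (running +24.0791)
  i=6: 3.0814·1.1776 − 2.9088·-1.2190 = +7.1743 (running +31.2534)
Area = |Σ|/2 = |31.2534|/2 = 15.6267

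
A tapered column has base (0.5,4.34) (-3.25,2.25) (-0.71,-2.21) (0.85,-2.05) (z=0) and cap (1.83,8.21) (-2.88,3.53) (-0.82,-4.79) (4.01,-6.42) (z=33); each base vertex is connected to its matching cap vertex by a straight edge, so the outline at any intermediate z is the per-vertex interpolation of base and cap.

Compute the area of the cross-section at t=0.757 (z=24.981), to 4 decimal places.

Cross-section at t=0.757: each vertex is (1-t)·p0[i] + t·p1[i].
  v1: (1-0.757)·(0.5,4.34) + 0.757·(1.83,8.21) = (1.5068,7.2696)
  v2: (1-0.757)·(-3.25,2.25) + 0.757·(-2.88,3.53) = (-2.9699,3.2190)
  v3: (1-0.757)·(-0.71,-2.21) + 0.757·(-0.82,-4.79) = (-0.7933,-4.1631)
  v4: (1-0.757)·(0.85,-2.05) + 0.757·(4.01,-6.42) = (3.2421,-5.3581)
Shoelace sum Σ(x_i·y_{i+1} − x_{i+1}·y_i):
  i=1: 1.5068·3.2190 − -2.9699·7.2696 = +26.4404 (running +26.4404)
  i=2: -2.9699·-4.1631 − -0.7933·3.2190 = +14.9174 (running +41.3578)
  i=3: -0.7933·-5.3581 − 3.2421·-4.1631 = +17.7476 (running +59.1054)
  i=4: 3.2421·7.2696 − 1.5068·-5.3581 = +31.6425 (running +90.7479)
Area = |Σ|/2 = |90.7479|/2 = 45.3739

Area at t=0.757: 45.3739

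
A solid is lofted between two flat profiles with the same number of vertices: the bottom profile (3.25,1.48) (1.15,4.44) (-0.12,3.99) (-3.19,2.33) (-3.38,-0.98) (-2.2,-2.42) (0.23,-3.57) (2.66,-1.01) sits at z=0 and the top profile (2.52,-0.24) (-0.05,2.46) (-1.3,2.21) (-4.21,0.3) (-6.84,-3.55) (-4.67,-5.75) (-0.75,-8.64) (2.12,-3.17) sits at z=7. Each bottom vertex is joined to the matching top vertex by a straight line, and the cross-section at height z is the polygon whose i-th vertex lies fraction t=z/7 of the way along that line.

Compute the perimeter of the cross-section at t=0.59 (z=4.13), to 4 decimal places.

Perimeter at t=0.59: 26.8268

Cross-section at t=0.59: each vertex is (1-t)·p0[i] + t·p1[i].
  v1: (1-0.59)·(3.25,1.48) + 0.59·(2.52,-0.24) = (2.8193,0.4652)
  v2: (1-0.59)·(1.15,4.44) + 0.59·(-0.05,2.46) = (0.4420,3.2718)
  v3: (1-0.59)·(-0.12,3.99) + 0.59·(-1.3,2.21) = (-0.8162,2.9398)
  v4: (1-0.59)·(-3.19,2.33) + 0.59·(-4.21,0.3) = (-3.7918,1.1323)
  v5: (1-0.59)·(-3.38,-0.98) + 0.59·(-6.84,-3.55) = (-5.4214,-2.4963)
  v6: (1-0.59)·(-2.2,-2.42) + 0.59·(-4.67,-5.75) = (-3.6573,-4.3847)
  v7: (1-0.59)·(0.23,-3.57) + 0.59·(-0.75,-8.64) = (-0.3482,-6.5613)
  v8: (1-0.59)·(2.66,-1.01) + 0.59·(2.12,-3.17) = (2.3414,-2.2844)
Perimeter = Σ |v_{i+1} − v_i|:
  edge 1→2: √(-2.3773² + 2.8066²) = 3.6781 (running 3.6781)
  edge 2→3: √(-1.2582² + -0.3320²) = 1.3013 (running 4.9794)
  edge 3→4: √(-2.9756² + -1.8075²) = 3.4816 (running 8.4609)
  edge 4→5: √(-1.6296² + -3.6286²) = 3.9777 (running 12.4387)
  edge 5→6: √(1.7641² + -1.8884²) = 2.5842 (running 15.0229)
  edge 6→7: √(3.3091² + -2.1766²) = 3.9608 (running 18.9836)
  edge 7→8: √(2.6896² + 4.2769²) = 5.0523 (running 24.0360)
  edge 8→1: √(0.4779² + 2.7496²) = 2.7908 (running 26.8268)
Perimeter = 26.8268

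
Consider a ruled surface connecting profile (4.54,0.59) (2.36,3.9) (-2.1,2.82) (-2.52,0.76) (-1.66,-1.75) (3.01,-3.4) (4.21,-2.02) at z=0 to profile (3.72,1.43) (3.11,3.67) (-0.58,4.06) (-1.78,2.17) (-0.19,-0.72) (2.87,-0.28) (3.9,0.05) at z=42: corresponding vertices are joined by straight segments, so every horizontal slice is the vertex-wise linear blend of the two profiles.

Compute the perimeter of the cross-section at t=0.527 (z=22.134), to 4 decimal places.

Perimeter at t=0.527: 19.4555

Cross-section at t=0.527: each vertex is (1-t)·p0[i] + t·p1[i].
  v1: (1-0.527)·(4.54,0.59) + 0.527·(3.72,1.43) = (4.1079,1.0327)
  v2: (1-0.527)·(2.36,3.9) + 0.527·(3.11,3.67) = (2.7553,3.7788)
  v3: (1-0.527)·(-2.1,2.82) + 0.527·(-0.58,4.06) = (-1.2990,3.4735)
  v4: (1-0.527)·(-2.52,0.76) + 0.527·(-1.78,2.17) = (-2.1300,1.5031)
  v5: (1-0.527)·(-1.66,-1.75) + 0.527·(-0.19,-0.72) = (-0.8853,-1.2072)
  v6: (1-0.527)·(3.01,-3.4) + 0.527·(2.87,-0.28) = (2.9362,-1.7558)
  v7: (1-0.527)·(4.21,-2.02) + 0.527·(3.9,0.05) = (4.0466,-0.9291)
Perimeter = Σ |v_{i+1} − v_i|:
  edge 1→2: √(-1.3526² + 2.7461²) = 3.0612 (running 3.0612)
  edge 2→3: √(-4.0542² + -0.3053²) = 4.0657 (running 7.1268)
  edge 3→4: √(-0.8311² + -1.9704²) = 2.1385 (running 9.2653)
  edge 4→5: √(1.2447² + -2.7103²) = 2.9824 (running 12.2478)
  edge 5→6: √(3.8215² + -0.5486²) = 3.8607 (running 16.1085)
  edge 6→7: √(1.1104² + 0.8266²) = 1.3843 (running 17.4928)
  edge 7→1: √(0.0612² + 1.9618²) = 1.9627 (running 19.4555)
Perimeter = 19.4555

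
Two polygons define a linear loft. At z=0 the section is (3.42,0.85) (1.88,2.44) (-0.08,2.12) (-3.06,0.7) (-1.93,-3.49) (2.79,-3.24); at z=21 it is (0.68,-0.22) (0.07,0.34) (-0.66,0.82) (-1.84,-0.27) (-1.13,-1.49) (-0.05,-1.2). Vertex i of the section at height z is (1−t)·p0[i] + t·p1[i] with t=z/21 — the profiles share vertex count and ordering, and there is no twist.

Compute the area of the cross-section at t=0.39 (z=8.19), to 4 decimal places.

Cross-section at t=0.39: each vertex is (1-t)·p0[i] + t·p1[i].
  v1: (1-0.39)·(3.42,0.85) + 0.39·(0.68,-0.22) = (2.3514,0.4327)
  v2: (1-0.39)·(1.88,2.44) + 0.39·(0.07,0.34) = (1.1741,1.6210)
  v3: (1-0.39)·(-0.08,2.12) + 0.39·(-0.66,0.82) = (-0.3062,1.6130)
  v4: (1-0.39)·(-3.06,0.7) + 0.39·(-1.84,-0.27) = (-2.5842,0.3217)
  v5: (1-0.39)·(-1.93,-3.49) + 0.39·(-1.13,-1.49) = (-1.6180,-2.7100)
  v6: (1-0.39)·(2.79,-3.24) + 0.39·(-0.05,-1.2) = (1.6824,-2.4444)
Shoelace sum Σ(x_i·y_{i+1} − x_{i+1}·y_i):
  i=1: 2.3514·1.6210 − 1.1741·0.4327 = +3.3036 (running +3.3036)
  i=2: 1.1741·1.6130 − -0.3062·1.6210 = +2.3902 (running +5.6938)
  i=3: -0.3062·0.3217 − -2.5842·1.6130 = +4.0698 (running +9.7636)
  i=4: -2.5842·-2.7100 − -1.6180·0.3217 = +7.5237 (running +17.2873)
  i=5: -1.6180·-2.4444 − 1.6824·-2.7100 = +8.5143 (running +25.8016)
  i=6: 1.6824·0.4327 − 2.3514·-2.4444 = +6.4757 (running +32.2773)
Area = |Σ|/2 = |32.2773|/2 = 16.1387

Area at t=0.39: 16.1387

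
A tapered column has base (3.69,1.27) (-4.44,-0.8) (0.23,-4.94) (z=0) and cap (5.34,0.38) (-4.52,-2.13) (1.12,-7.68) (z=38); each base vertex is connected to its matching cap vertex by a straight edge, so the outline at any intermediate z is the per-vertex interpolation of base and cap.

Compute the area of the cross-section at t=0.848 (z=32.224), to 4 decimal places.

Area at t=0.848: 32.3129

Cross-section at t=0.848: each vertex is (1-t)·p0[i] + t·p1[i].
  v1: (1-0.848)·(3.69,1.27) + 0.848·(5.34,0.38) = (5.0892,0.5153)
  v2: (1-0.848)·(-4.44,-0.8) + 0.848·(-4.52,-2.13) = (-4.5078,-1.9278)
  v3: (1-0.848)·(0.23,-4.94) + 0.848·(1.12,-7.68) = (0.9847,-7.2635)
Shoelace sum Σ(x_i·y_{i+1} − x_{i+1}·y_i):
  i=1: 5.0892·-1.9278 − -4.5078·0.5153 = -7.4884 (running -7.4884)
  i=2: -4.5078·-7.2635 − 0.9847·-1.9278 = +34.6412 (running +27.1528)
  i=3: 0.9847·0.5153 − 5.0892·-7.2635 = +37.4729 (running +64.6257)
Area = |Σ|/2 = |64.6257|/2 = 32.3129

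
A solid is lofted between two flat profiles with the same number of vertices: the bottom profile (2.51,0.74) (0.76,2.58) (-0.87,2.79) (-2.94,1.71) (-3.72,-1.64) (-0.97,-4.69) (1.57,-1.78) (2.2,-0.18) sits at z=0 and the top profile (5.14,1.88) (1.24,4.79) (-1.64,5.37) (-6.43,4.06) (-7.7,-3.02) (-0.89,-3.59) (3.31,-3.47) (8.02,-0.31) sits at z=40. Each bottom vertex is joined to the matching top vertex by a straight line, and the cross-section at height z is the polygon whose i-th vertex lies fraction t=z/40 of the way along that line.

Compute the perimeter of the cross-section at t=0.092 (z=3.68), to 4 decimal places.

Cross-section at t=0.092: each vertex is (1-t)·p0[i] + t·p1[i].
  v1: (1-0.092)·(2.51,0.74) + 0.092·(5.14,1.88) = (2.7520,0.8449)
  v2: (1-0.092)·(0.76,2.58) + 0.092·(1.24,4.79) = (0.8042,2.7833)
  v3: (1-0.092)·(-0.87,2.79) + 0.092·(-1.64,5.37) = (-0.9408,3.0274)
  v4: (1-0.092)·(-2.94,1.71) + 0.092·(-6.43,4.06) = (-3.2611,1.9262)
  v5: (1-0.092)·(-3.72,-1.64) + 0.092·(-7.7,-3.02) = (-4.0862,-1.7670)
  v6: (1-0.092)·(-0.97,-4.69) + 0.092·(-0.89,-3.59) = (-0.9626,-4.5888)
  v7: (1-0.092)·(1.57,-1.78) + 0.092·(3.31,-3.47) = (1.7301,-1.9355)
  v8: (1-0.092)·(2.2,-0.18) + 0.092·(8.02,-0.31) = (2.7354,-0.1920)
Perimeter = Σ |v_{i+1} − v_i|:
  edge 1→2: √(-1.9478² + 1.9384²) = 2.7480 (running 2.7480)
  edge 2→3: √(-1.7450² + 0.2440²) = 1.7620 (running 4.5100)
  edge 3→4: √(-2.3202² + -1.1012²) = 2.5683 (running 7.0783)
  edge 4→5: √(-0.8251² + -3.6932²) = 3.7842 (running 10.8625)
  edge 5→6: √(3.1235² + -2.8218²) = 4.2094 (running 15.0719)
  edge 6→7: √(2.6927² + 2.6533²) = 3.7803 (running 18.8522)
  edge 7→8: √(1.0054² + 1.7435²) = 2.0126 (running 20.8648)
  edge 8→1: √(0.0165² + 1.0368²) = 1.0370 (running 21.9018)
Perimeter = 21.9018

Perimeter at t=0.092: 21.9018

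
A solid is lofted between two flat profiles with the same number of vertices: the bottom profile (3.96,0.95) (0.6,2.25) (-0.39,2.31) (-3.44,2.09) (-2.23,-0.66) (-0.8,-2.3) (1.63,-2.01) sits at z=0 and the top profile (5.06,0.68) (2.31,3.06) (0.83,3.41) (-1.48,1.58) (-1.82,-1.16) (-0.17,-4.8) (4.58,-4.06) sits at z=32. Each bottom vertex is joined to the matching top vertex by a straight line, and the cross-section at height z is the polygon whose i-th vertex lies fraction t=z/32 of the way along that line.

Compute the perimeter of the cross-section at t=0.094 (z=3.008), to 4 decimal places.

Cross-section at t=0.094: each vertex is (1-t)·p0[i] + t·p1[i].
  v1: (1-0.094)·(3.96,0.95) + 0.094·(5.06,0.68) = (4.0634,0.9246)
  v2: (1-0.094)·(0.6,2.25) + 0.094·(2.31,3.06) = (0.7607,2.3261)
  v3: (1-0.094)·(-0.39,2.31) + 0.094·(0.83,3.41) = (-0.2753,2.4134)
  v4: (1-0.094)·(-3.44,2.09) + 0.094·(-1.48,1.58) = (-3.2558,2.0421)
  v5: (1-0.094)·(-2.23,-0.66) + 0.094·(-1.82,-1.16) = (-2.1915,-0.7070)
  v6: (1-0.094)·(-0.8,-2.3) + 0.094·(-0.17,-4.8) = (-0.7408,-2.5350)
  v7: (1-0.094)·(1.63,-2.01) + 0.094·(4.58,-4.06) = (1.9073,-2.2027)
Perimeter = Σ |v_{i+1} − v_i|:
  edge 1→2: √(-3.3027² + 1.4015²) = 3.5877 (running 3.5877)
  edge 2→3: √(-1.0361² + 0.0873²) = 1.0397 (running 4.6275)
  edge 3→4: √(-2.9804² + -0.3713²) = 3.0035 (running 7.6309)
  edge 4→5: √(1.0643² + -2.7491²) = 2.9479 (running 10.5788)
  edge 5→6: √(1.4507² + -1.8280²) = 2.3337 (running 12.9125)
  edge 6→7: √(2.6481² + 0.3323²) = 2.6688 (running 15.5814)
  edge 7→1: √(2.1561² + 3.1273²) = 3.7985 (running 19.3799)
Perimeter = 19.3799

Perimeter at t=0.094: 19.3799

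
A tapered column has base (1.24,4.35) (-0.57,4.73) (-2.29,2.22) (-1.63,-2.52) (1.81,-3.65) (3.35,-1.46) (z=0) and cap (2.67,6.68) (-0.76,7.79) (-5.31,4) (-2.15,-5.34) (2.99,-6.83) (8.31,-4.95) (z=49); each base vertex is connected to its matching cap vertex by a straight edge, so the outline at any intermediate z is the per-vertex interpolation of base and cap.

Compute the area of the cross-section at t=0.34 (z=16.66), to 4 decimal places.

Cross-section at t=0.34: each vertex is (1-t)·p0[i] + t·p1[i].
  v1: (1-0.34)·(1.24,4.35) + 0.34·(2.67,6.68) = (1.7262,5.1422)
  v2: (1-0.34)·(-0.57,4.73) + 0.34·(-0.76,7.79) = (-0.6346,5.7704)
  v3: (1-0.34)·(-2.29,2.22) + 0.34·(-5.31,4) = (-3.3168,2.8252)
  v4: (1-0.34)·(-1.63,-2.52) + 0.34·(-2.15,-5.34) = (-1.8068,-3.4788)
  v5: (1-0.34)·(1.81,-3.65) + 0.34·(2.99,-6.83) = (2.2112,-4.7312)
  v6: (1-0.34)·(3.35,-1.46) + 0.34·(8.31,-4.95) = (5.0364,-2.6466)
Shoelace sum Σ(x_i·y_{i+1} − x_{i+1}·y_i):
  i=1: 1.7262·5.7704 − -0.6346·5.1422 = +13.2241 (running +13.2241)
  i=2: -0.6346·2.8252 − -3.3168·5.7704 = +17.3464 (running +30.5705)
  i=3: -3.3168·-3.4788 − -1.8068·2.8252 = +16.6431 (running +47.2136)
  i=4: -1.8068·-4.7312 − 2.2112·-3.4788 = +16.2407 (running +63.4542)
  i=5: 2.2112·-2.6466 − 5.0364·-4.7312 = +17.9761 (running +81.4303)
  i=6: 5.0364·5.1422 − 1.7262·-2.6466 = +30.4667 (running +111.8970)
Area = |Σ|/2 = |111.8970|/2 = 55.9485

Area at t=0.34: 55.9485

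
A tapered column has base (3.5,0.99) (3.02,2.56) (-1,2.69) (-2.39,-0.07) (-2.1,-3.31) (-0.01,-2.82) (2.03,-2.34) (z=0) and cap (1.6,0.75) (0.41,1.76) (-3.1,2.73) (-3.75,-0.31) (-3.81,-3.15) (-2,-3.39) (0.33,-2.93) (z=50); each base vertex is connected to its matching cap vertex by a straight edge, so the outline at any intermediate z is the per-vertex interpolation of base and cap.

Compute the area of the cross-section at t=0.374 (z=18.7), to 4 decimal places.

Cross-section at t=0.374: each vertex is (1-t)·p0[i] + t·p1[i].
  v1: (1-0.374)·(3.5,0.99) + 0.374·(1.6,0.75) = (2.7894,0.9002)
  v2: (1-0.374)·(3.02,2.56) + 0.374·(0.41,1.76) = (2.0439,2.2608)
  v3: (1-0.374)·(-1,2.69) + 0.374·(-3.1,2.73) = (-1.7854,2.7050)
  v4: (1-0.374)·(-2.39,-0.07) + 0.374·(-3.75,-0.31) = (-2.8986,-0.1598)
  v5: (1-0.374)·(-2.1,-3.31) + 0.374·(-3.81,-3.15) = (-2.7395,-3.2502)
  v6: (1-0.374)·(-0.01,-2.82) + 0.374·(-2,-3.39) = (-0.7543,-3.0332)
  v7: (1-0.374)·(2.03,-2.34) + 0.374·(0.33,-2.93) = (1.3942,-2.5607)
Shoelace sum Σ(x_i·y_{i+1} − x_{i+1}·y_i):
  i=1: 2.7894·2.2608 − 2.0439·0.9002 = +4.4663 (running +4.4663)
  i=2: 2.0439·2.7050 − -1.7854·2.2608 = +9.5650 (running +14.0313)
  i=3: -1.7854·-0.1598 − -2.8986·2.7050 = +8.1259 (running +22.1572)
  i=4: -2.8986·-3.2502 − -2.7395·-0.1598 = +8.9834 (running +31.1406)
  i=5: -2.7395·-3.0332 − -0.7543·-3.2502 = +5.8581 (running +36.9987)
  i=6: -0.7543·-2.5607 − 1.3942·-3.0332 = +6.1603 (running +43.1589)
  i=7: 1.3942·0.9002 − 2.7894·-2.5607 = +8.3978 (running +51.5568)
Area = |Σ|/2 = |51.5568|/2 = 25.7784

Area at t=0.374: 25.7784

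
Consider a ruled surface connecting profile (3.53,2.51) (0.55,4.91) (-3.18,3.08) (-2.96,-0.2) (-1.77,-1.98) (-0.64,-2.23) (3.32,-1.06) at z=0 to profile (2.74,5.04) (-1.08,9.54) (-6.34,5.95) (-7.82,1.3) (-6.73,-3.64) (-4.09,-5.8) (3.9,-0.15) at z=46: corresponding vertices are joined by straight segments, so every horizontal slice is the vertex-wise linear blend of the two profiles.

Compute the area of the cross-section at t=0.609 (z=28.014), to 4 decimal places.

Cross-section at t=0.609: each vertex is (1-t)·p0[i] + t·p1[i].
  v1: (1-0.609)·(3.53,2.51) + 0.609·(2.74,5.04) = (3.0489,4.0508)
  v2: (1-0.609)·(0.55,4.91) + 0.609·(-1.08,9.54) = (-0.4427,7.7297)
  v3: (1-0.609)·(-3.18,3.08) + 0.609·(-6.34,5.95) = (-5.1044,4.8278)
  v4: (1-0.609)·(-2.96,-0.2) + 0.609·(-7.82,1.3) = (-5.9197,0.7135)
  v5: (1-0.609)·(-1.77,-1.98) + 0.609·(-6.73,-3.64) = (-4.7906,-2.9909)
  v6: (1-0.609)·(-0.64,-2.23) + 0.609·(-4.09,-5.8) = (-2.7410,-4.4041)
  v7: (1-0.609)·(3.32,-1.06) + 0.609·(3.9,-0.15) = (3.6732,-0.5058)
Shoelace sum Σ(x_i·y_{i+1} − x_{i+1}·y_i):
  i=1: 3.0489·7.7297 − -0.4427·4.0508 = +25.3601 (running +25.3601)
  i=2: -0.4427·4.8278 − -5.1044·7.7297 = +37.3185 (running +62.6786)
  i=3: -5.1044·0.7135 − -5.9197·4.8278 = +24.9375 (running +87.6160)
  i=4: -5.9197·-2.9909 − -4.7906·0.7135 = +21.1237 (running +108.7398)
  i=5: -4.7906·-4.4041 − -2.7410·-2.9909 = +12.9003 (running +121.6400)
  i=6: -2.7410·-0.5058 − 3.6732·-4.4041 = +17.5638 (running +139.2038)
  i=7: 3.6732·4.0508 − 3.0489·-0.5058 = +16.4215 (running +155.6254)
Area = |Σ|/2 = |155.6254|/2 = 77.8127

Area at t=0.609: 77.8127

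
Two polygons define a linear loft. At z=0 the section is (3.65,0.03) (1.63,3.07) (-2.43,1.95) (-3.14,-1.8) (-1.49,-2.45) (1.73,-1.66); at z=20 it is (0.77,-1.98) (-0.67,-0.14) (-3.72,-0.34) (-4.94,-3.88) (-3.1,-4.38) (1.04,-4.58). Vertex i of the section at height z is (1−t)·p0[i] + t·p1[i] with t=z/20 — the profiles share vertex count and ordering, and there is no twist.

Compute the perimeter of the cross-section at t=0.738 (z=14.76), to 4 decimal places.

Cross-section at t=0.738: each vertex is (1-t)·p0[i] + t·p1[i].
  v1: (1-0.738)·(3.65,0.03) + 0.738·(0.77,-1.98) = (1.5246,-1.4534)
  v2: (1-0.738)·(1.63,3.07) + 0.738·(-0.67,-0.14) = (-0.0674,0.7010)
  v3: (1-0.738)·(-2.43,1.95) + 0.738·(-3.72,-0.34) = (-3.3820,0.2600)
  v4: (1-0.738)·(-3.14,-1.8) + 0.738·(-4.94,-3.88) = (-4.4684,-3.3350)
  v5: (1-0.738)·(-1.49,-2.45) + 0.738·(-3.1,-4.38) = (-2.6782,-3.8743)
  v6: (1-0.738)·(1.73,-1.66) + 0.738·(1.04,-4.58) = (1.2208,-3.8150)
Perimeter = Σ |v_{i+1} − v_i|:
  edge 1→2: √(-1.5920² + 2.1544²) = 2.6788 (running 2.6788)
  edge 2→3: √(-3.3146² + -0.4410²) = 3.3438 (running 6.0226)
  edge 3→4: √(-1.0864² + -3.5950²) = 3.7556 (running 9.7782)
  edge 4→5: √(1.7902² + -0.5393²) = 1.8697 (running 11.6479)
  edge 5→6: √(3.8990² + 0.0594²) = 3.8994 (running 15.5473)
  edge 6→1: √(0.3038² + 2.3616²) = 2.3810 (running 17.9283)
Perimeter = 17.9283

Perimeter at t=0.738: 17.9283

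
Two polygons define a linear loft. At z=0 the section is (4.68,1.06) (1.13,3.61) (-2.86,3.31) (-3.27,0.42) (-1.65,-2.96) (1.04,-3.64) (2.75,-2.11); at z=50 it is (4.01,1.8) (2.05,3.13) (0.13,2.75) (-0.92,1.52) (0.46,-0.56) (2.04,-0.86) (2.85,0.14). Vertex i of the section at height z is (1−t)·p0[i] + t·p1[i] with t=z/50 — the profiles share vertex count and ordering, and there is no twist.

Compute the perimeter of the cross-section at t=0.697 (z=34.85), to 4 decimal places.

Perimeter at t=0.697: 16.4316

Cross-section at t=0.697: each vertex is (1-t)·p0[i] + t·p1[i].
  v1: (1-0.697)·(4.68,1.06) + 0.697·(4.01,1.8) = (4.2130,1.5758)
  v2: (1-0.697)·(1.13,3.61) + 0.697·(2.05,3.13) = (1.7712,3.2754)
  v3: (1-0.697)·(-2.86,3.31) + 0.697·(0.13,2.75) = (-0.7760,2.9197)
  v4: (1-0.697)·(-3.27,0.42) + 0.697·(-0.92,1.52) = (-1.6321,1.1867)
  v5: (1-0.697)·(-1.65,-2.96) + 0.697·(0.46,-0.56) = (-0.1793,-1.2872)
  v6: (1-0.697)·(1.04,-3.64) + 0.697·(2.04,-0.86) = (1.7370,-1.7023)
  v7: (1-0.697)·(2.75,-2.11) + 0.697·(2.85,0.14) = (2.8197,-0.5418)
Perimeter = Σ |v_{i+1} − v_i|:
  edge 1→2: √(-2.4418² + 1.6997²) = 2.9751 (running 2.9751)
  edge 2→3: √(-2.5472² + -0.3558²) = 2.5719 (running 5.5470)
  edge 3→4: √(-0.8561² + -1.7330²) = 1.9329 (running 7.4799)
  edge 4→5: √(1.4527² + -2.4739²) = 2.8689 (running 10.3488)
  edge 5→6: √(1.9163² + -0.4151²) = 1.9608 (running 12.3096)
  edge 6→7: √(1.0827² + 1.1606²) = 1.5872 (running 13.8968)
  edge 7→1: √(1.3933² + 2.1175²) = 2.5348 (running 16.4316)
Perimeter = 16.4316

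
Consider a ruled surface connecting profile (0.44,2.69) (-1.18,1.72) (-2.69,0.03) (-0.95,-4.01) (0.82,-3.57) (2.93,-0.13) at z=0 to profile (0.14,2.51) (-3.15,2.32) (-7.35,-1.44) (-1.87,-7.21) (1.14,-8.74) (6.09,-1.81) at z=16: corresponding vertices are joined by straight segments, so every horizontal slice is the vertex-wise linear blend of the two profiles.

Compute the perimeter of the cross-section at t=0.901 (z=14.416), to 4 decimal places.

Perimeter at t=0.901: 34.2597

Cross-section at t=0.901: each vertex is (1-t)·p0[i] + t·p1[i].
  v1: (1-0.901)·(0.44,2.69) + 0.901·(0.14,2.51) = (0.1697,2.5278)
  v2: (1-0.901)·(-1.18,1.72) + 0.901·(-3.15,2.32) = (-2.9550,2.2606)
  v3: (1-0.901)·(-2.69,0.03) + 0.901·(-7.35,-1.44) = (-6.8887,-1.2945)
  v4: (1-0.901)·(-0.95,-4.01) + 0.901·(-1.87,-7.21) = (-1.7789,-6.8932)
  v5: (1-0.901)·(0.82,-3.57) + 0.901·(1.14,-8.74) = (1.1083,-8.2282)
  v6: (1-0.901)·(2.93,-0.13) + 0.901·(6.09,-1.81) = (5.7772,-1.6437)
Perimeter = Σ |v_{i+1} − v_i|:
  edge 1→2: √(-3.1247² + -0.2672²) = 3.1361 (running 3.1361)
  edge 2→3: √(-3.9337² + -3.5551²) = 5.3021 (running 8.4382)
  edge 3→4: √(5.1097² + -5.5987²) = 7.5799 (running 16.0181)
  edge 4→5: √(2.8872² + -1.3350²) = 3.1809 (running 19.1990)
  edge 5→6: √(4.6688² + 6.5845²) = 8.0718 (running 27.2708)
  edge 6→1: √(-5.6075² + 4.1715²) = 6.9889 (running 34.2597)
Perimeter = 34.2597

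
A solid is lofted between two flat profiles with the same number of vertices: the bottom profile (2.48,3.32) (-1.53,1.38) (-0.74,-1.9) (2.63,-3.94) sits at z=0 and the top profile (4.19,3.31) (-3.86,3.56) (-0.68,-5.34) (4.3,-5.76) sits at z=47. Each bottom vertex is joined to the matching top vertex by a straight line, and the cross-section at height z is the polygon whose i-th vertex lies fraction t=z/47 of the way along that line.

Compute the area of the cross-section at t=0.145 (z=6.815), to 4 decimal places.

Cross-section at t=0.145: each vertex is (1-t)·p0[i] + t·p1[i].
  v1: (1-0.145)·(2.48,3.32) + 0.145·(4.19,3.31) = (2.7279,3.3186)
  v2: (1-0.145)·(-1.53,1.38) + 0.145·(-3.86,3.56) = (-1.8678,1.6961)
  v3: (1-0.145)·(-0.74,-1.9) + 0.145·(-0.68,-5.34) = (-0.7313,-2.3988)
  v4: (1-0.145)·(2.63,-3.94) + 0.145·(4.3,-5.76) = (2.8721,-4.2039)
Shoelace sum Σ(x_i·y_{i+1} − x_{i+1}·y_i):
  i=1: 2.7279·1.6961 − -1.8678·3.3186 = +10.8254 (running +10.8254)
  i=2: -1.8678·-2.3988 − -0.7313·1.6961 = +5.7210 (running +16.5464)
  i=3: -0.7313·-4.2039 − 2.8721·-2.3988 = +9.9640 (running +26.5104)
  i=4: 2.8721·3.3186 − 2.7279·-4.2039 = +20.9994 (running +47.5098)
Area = |Σ|/2 = |47.5098|/2 = 23.7549

Area at t=0.145: 23.7549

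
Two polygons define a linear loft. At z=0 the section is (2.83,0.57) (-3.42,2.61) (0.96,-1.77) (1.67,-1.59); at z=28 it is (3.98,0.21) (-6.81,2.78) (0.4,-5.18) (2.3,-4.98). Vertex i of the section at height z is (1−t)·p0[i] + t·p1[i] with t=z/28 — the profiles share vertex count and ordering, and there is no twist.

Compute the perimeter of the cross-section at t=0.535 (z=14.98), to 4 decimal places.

Perimeter at t=0.535: 23.0138

Cross-section at t=0.535: each vertex is (1-t)·p0[i] + t·p1[i].
  v1: (1-0.535)·(2.83,0.57) + 0.535·(3.98,0.21) = (3.4453,0.3774)
  v2: (1-0.535)·(-3.42,2.61) + 0.535·(-6.81,2.78) = (-5.2336,2.7009)
  v3: (1-0.535)·(0.96,-1.77) + 0.535·(0.4,-5.18) = (0.6604,-3.5943)
  v4: (1-0.535)·(1.67,-1.59) + 0.535·(2.3,-4.98) = (2.0071,-3.4037)
Perimeter = Σ |v_{i+1} − v_i|:
  edge 1→2: √(-8.6789² + 2.3236²) = 8.9846 (running 8.9846)
  edge 2→3: √(5.8941² + -6.2953²) = 8.6238 (running 17.6084)
  edge 3→4: √(1.3466² + 0.1907²) = 1.3601 (running 18.9685)
  edge 4→1: √(1.4382² + 3.7811²) = 4.0453 (running 23.0138)
Perimeter = 23.0138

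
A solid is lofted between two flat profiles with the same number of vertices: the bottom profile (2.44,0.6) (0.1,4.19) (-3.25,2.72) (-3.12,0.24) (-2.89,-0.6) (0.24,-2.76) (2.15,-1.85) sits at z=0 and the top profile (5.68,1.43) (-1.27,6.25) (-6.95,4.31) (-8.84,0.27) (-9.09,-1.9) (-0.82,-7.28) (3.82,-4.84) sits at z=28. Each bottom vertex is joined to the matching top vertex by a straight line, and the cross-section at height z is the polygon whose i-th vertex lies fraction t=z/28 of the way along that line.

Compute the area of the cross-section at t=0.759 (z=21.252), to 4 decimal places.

Area at t=0.759: 98.0237

Cross-section at t=0.759: each vertex is (1-t)·p0[i] + t·p1[i].
  v1: (1-0.759)·(2.44,0.6) + 0.759·(5.68,1.43) = (4.8992,1.2300)
  v2: (1-0.759)·(0.1,4.19) + 0.759·(-1.27,6.25) = (-0.9398,5.7535)
  v3: (1-0.759)·(-3.25,2.72) + 0.759·(-6.95,4.31) = (-6.0583,3.9268)
  v4: (1-0.759)·(-3.12,0.24) + 0.759·(-8.84,0.27) = (-7.4615,0.2628)
  v5: (1-0.759)·(-2.89,-0.6) + 0.759·(-9.09,-1.9) = (-7.5958,-1.5867)
  v6: (1-0.759)·(0.24,-2.76) + 0.759·(-0.82,-7.28) = (-0.5645,-6.1907)
  v7: (1-0.759)·(2.15,-1.85) + 0.759·(3.82,-4.84) = (3.4175,-4.1194)
Shoelace sum Σ(x_i·y_{i+1} − x_{i+1}·y_i):
  i=1: 4.8992·5.7535 − -0.9398·1.2300 = +29.3435 (running +29.3435)
  i=2: -0.9398·3.9268 − -6.0583·5.7535 = +31.1661 (running +60.5096)
  i=3: -6.0583·0.2628 − -7.4615·3.9268 = +27.7079 (running +88.2175)
  i=4: -7.4615·-1.5867 − -7.5958·0.2628 = +13.8351 (running +102.0526)
  i=5: -7.5958·-6.1907 − -0.5645·-1.5867 = +46.1274 (running +148.1800)
  i=6: -0.5645·-4.1194 − 3.4175·-6.1907 = +23.4824 (running +171.6624)
  i=7: 3.4175·1.2300 − 4.8992·-4.1194 = +24.3851 (running +196.0475)
Area = |Σ|/2 = |196.0475|/2 = 98.0237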